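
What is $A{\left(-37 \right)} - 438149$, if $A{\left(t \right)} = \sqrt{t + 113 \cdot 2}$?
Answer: $-438149 + 3 \sqrt{21} \approx -4.3814 \cdot 10^{5}$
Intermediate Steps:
$A{\left(t \right)} = \sqrt{226 + t}$ ($A{\left(t \right)} = \sqrt{t + 226} = \sqrt{226 + t}$)
$A{\left(-37 \right)} - 438149 = \sqrt{226 - 37} - 438149 = \sqrt{189} - 438149 = 3 \sqrt{21} - 438149 = -438149 + 3 \sqrt{21}$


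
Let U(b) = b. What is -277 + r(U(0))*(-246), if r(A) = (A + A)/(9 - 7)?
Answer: -277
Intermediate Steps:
r(A) = A (r(A) = (2*A)/2 = (2*A)*(½) = A)
-277 + r(U(0))*(-246) = -277 + 0*(-246) = -277 + 0 = -277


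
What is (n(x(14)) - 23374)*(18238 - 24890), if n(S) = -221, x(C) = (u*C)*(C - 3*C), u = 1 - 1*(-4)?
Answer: 156953940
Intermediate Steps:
u = 5 (u = 1 + 4 = 5)
x(C) = -10*C**2 (x(C) = (5*C)*(C - 3*C) = (5*C)*(-2*C) = -10*C**2)
(n(x(14)) - 23374)*(18238 - 24890) = (-221 - 23374)*(18238 - 24890) = -23595*(-6652) = 156953940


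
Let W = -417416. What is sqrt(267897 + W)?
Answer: I*sqrt(149519) ≈ 386.68*I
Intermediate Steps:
sqrt(267897 + W) = sqrt(267897 - 417416) = sqrt(-149519) = I*sqrt(149519)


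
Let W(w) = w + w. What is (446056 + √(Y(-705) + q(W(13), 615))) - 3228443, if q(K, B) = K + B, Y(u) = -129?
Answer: -2782387 + 16*√2 ≈ -2.7824e+6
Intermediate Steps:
W(w) = 2*w
q(K, B) = B + K
(446056 + √(Y(-705) + q(W(13), 615))) - 3228443 = (446056 + √(-129 + (615 + 2*13))) - 3228443 = (446056 + √(-129 + (615 + 26))) - 3228443 = (446056 + √(-129 + 641)) - 3228443 = (446056 + √512) - 3228443 = (446056 + 16*√2) - 3228443 = -2782387 + 16*√2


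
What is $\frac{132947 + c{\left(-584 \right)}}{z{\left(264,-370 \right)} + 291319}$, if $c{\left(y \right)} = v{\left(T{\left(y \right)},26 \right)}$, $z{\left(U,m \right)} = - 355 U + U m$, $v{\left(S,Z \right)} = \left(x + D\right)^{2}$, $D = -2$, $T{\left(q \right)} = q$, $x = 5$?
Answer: $\frac{132956}{99919} \approx 1.3306$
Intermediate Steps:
$v{\left(S,Z \right)} = 9$ ($v{\left(S,Z \right)} = \left(5 - 2\right)^{2} = 3^{2} = 9$)
$c{\left(y \right)} = 9$
$\frac{132947 + c{\left(-584 \right)}}{z{\left(264,-370 \right)} + 291319} = \frac{132947 + 9}{264 \left(-355 - 370\right) + 291319} = \frac{132956}{264 \left(-725\right) + 291319} = \frac{132956}{-191400 + 291319} = \frac{132956}{99919}$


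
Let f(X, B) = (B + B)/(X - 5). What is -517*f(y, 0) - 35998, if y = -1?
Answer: -35998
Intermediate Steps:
f(X, B) = 2*B/(-5 + X) (f(X, B) = (2*B)/(-5 + X) = 2*B/(-5 + X))
-517*f(y, 0) - 35998 = -1034*0/(-5 - 1) - 35998 = -1034*0/(-6) - 35998 = -1034*0*(-1)/6 - 35998 = -517*0 - 35998 = 0 - 35998 = -35998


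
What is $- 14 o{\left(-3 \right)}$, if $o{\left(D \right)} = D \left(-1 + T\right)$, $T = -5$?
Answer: $-252$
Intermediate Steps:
$o{\left(D \right)} = - 6 D$ ($o{\left(D \right)} = D \left(-1 - 5\right) = D \left(-6\right) = - 6 D$)
$- 14 o{\left(-3 \right)} = - 14 \left(\left(-6\right) \left(-3\right)\right) = \left(-14\right) 18 = -252$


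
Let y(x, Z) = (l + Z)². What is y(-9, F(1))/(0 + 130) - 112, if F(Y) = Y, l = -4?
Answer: -14551/130 ≈ -111.93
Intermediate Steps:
y(x, Z) = (-4 + Z)²
y(-9, F(1))/(0 + 130) - 112 = (-4 + 1)²/(0 + 130) - 112 = (-3)²/130 - 112 = 9*(1/130) - 112 = 9/130 - 112 = -14551/130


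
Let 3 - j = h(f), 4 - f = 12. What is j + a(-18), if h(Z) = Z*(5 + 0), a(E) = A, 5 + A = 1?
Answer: 39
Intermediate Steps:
A = -4 (A = -5 + 1 = -4)
a(E) = -4
f = -8 (f = 4 - 1*12 = 4 - 12 = -8)
h(Z) = 5*Z (h(Z) = Z*5 = 5*Z)
j = 43 (j = 3 - 5*(-8) = 3 - 1*(-40) = 3 + 40 = 43)
j + a(-18) = 43 - 4 = 39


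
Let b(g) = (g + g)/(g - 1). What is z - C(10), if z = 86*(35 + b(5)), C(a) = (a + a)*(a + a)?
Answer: 2825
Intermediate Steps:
b(g) = 2*g/(-1 + g) (b(g) = (2*g)/(-1 + g) = 2*g/(-1 + g))
C(a) = 4*a² (C(a) = (2*a)*(2*a) = 4*a²)
z = 3225 (z = 86*(35 + 2*5/(-1 + 5)) = 86*(35 + 2*5/4) = 86*(35 + 2*5*(¼)) = 86*(35 + 5/2) = 86*(75/2) = 3225)
z - C(10) = 3225 - 4*10² = 3225 - 4*100 = 3225 - 1*400 = 3225 - 400 = 2825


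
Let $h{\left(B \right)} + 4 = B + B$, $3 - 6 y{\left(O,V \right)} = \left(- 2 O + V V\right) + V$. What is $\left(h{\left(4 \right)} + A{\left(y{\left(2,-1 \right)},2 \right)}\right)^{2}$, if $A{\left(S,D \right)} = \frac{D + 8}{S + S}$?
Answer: $\frac{3364}{49} \approx 68.653$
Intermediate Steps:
$y{\left(O,V \right)} = \frac{1}{2} - \frac{V}{6} - \frac{V^{2}}{6} + \frac{O}{3}$ ($y{\left(O,V \right)} = \frac{1}{2} - \frac{\left(- 2 O + V V\right) + V}{6} = \frac{1}{2} - \frac{\left(- 2 O + V^{2}\right) + V}{6} = \frac{1}{2} - \frac{\left(V^{2} - 2 O\right) + V}{6} = \frac{1}{2} - \frac{V + V^{2} - 2 O}{6} = \frac{1}{2} - \left(- \frac{O}{3} + \frac{V}{6} + \frac{V^{2}}{6}\right) = \frac{1}{2} - \frac{V}{6} - \frac{V^{2}}{6} + \frac{O}{3}$)
$h{\left(B \right)} = -4 + 2 B$ ($h{\left(B \right)} = -4 + \left(B + B\right) = -4 + 2 B$)
$A{\left(S,D \right)} = \frac{8 + D}{2 S}$
$\left(h{\left(4 \right)} + A{\left(y{\left(2,-1 \right)},2 \right)}\right)^{2} = \left(\left(-4 + 2 \cdot 4\right) + \frac{8 + 2}{2 \left(\frac{1}{2} - - \frac{1}{6} - \frac{\left(-1\right)^{2}}{6} + \frac{1}{3} \cdot 2\right)}\right)^{2} = \left(\left(-4 + 8\right) + \frac{1}{2} \frac{1}{\frac{1}{2} + \frac{1}{6} - \frac{1}{6} + \frac{2}{3}} \cdot 10\right)^{2} = \left(4 + \frac{1}{2} \frac{1}{\frac{1}{2} + \frac{1}{6} - \frac{1}{6} + \frac{2}{3}} \cdot 10\right)^{2} = \left(4 + \frac{1}{2} \frac{1}{\frac{7}{6}} \cdot 10\right)^{2} = \left(4 + \frac{1}{2} \cdot \frac{6}{7} \cdot 10\right)^{2} = \left(4 + \frac{30}{7}\right)^{2} = \left(\frac{58}{7}\right)^{2} = \frac{3364}{49}$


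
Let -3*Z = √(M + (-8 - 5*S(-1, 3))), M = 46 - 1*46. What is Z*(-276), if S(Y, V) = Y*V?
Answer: 92*√7 ≈ 243.41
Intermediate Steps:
S(Y, V) = V*Y
M = 0 (M = 46 - 46 = 0)
Z = -√7/3 (Z = -√(0 + (-8 - 15*(-1)))/3 = -√(0 + (-8 - 5*(-3)))/3 = -√(0 + (-8 + 15))/3 = -√(0 + 7)/3 = -√7/3 ≈ -0.88192)
Z*(-276) = -√7/3*(-276) = 92*√7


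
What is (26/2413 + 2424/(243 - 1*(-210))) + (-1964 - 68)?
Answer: -738431986/364363 ≈ -2026.6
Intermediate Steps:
(26/2413 + 2424/(243 - 1*(-210))) + (-1964 - 68) = (26*(1/2413) + 2424/(243 + 210)) - 2032 = (26/2413 + 2424/453) - 2032 = (26/2413 + 2424*(1/453)) - 2032 = (26/2413 + 808/151) - 2032 = 1953630/364363 - 2032 = -738431986/364363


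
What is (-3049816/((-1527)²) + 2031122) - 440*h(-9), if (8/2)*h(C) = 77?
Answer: 4716273275492/2331729 ≈ 2.0227e+6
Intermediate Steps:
h(C) = 77/4 (h(C) = (¼)*77 = 77/4)
(-3049816/((-1527)²) + 2031122) - 440*h(-9) = (-3049816/((-1527)²) + 2031122) - 440*77/4 = (-3049816/2331729 + 2031122) - 8470 = 4736023020122/2331729 - 8470 = 4716273275492/2331729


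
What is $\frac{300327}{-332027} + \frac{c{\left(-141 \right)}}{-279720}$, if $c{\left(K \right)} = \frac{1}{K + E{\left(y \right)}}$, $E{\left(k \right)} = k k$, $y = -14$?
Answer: $- \frac{4620411096227}{5108102584200} \approx -0.90453$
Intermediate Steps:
$E{\left(k \right)} = k^{2}$
$c{\left(K \right)} = \frac{1}{196 + K}$ ($c{\left(K \right)} = \frac{1}{K + \left(-14\right)^{2}} = \frac{1}{K + 196} = \frac{1}{196 + K}$)
$\frac{300327}{-332027} + \frac{c{\left(-141 \right)}}{-279720} = \frac{300327}{-332027} + \frac{1}{\left(196 - 141\right) \left(-279720\right)} = 300327 \left(- \frac{1}{332027}\right) + \frac{1}{55} \left(- \frac{1}{279720}\right) = - \frac{300327}{332027} + \frac{1}{55} \left(- \frac{1}{279720}\right) = - \frac{300327}{332027} - \frac{1}{15384600} = - \frac{4620411096227}{5108102584200}$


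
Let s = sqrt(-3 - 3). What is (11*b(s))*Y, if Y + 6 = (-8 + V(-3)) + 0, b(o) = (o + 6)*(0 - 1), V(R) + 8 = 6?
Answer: 1056 + 176*I*sqrt(6) ≈ 1056.0 + 431.11*I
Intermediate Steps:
V(R) = -2 (V(R) = -8 + 6 = -2)
s = I*sqrt(6) (s = sqrt(-6) = I*sqrt(6) ≈ 2.4495*I)
b(o) = -6 - o (b(o) = (6 + o)*(-1) = -6 - o)
Y = -16 (Y = -6 + ((-8 - 2) + 0) = -6 + (-10 + 0) = -6 - 10 = -16)
(11*b(s))*Y = (11*(-6 - I*sqrt(6)))*(-16) = (-66 - 11*I*sqrt(6))*(-16) = 1056 + 176*I*sqrt(6)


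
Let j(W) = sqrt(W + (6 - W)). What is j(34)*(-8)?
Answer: -8*sqrt(6) ≈ -19.596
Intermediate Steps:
j(W) = sqrt(6)
j(34)*(-8) = sqrt(6)*(-8) = -8*sqrt(6)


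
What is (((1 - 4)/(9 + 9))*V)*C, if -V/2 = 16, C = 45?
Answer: 240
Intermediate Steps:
V = -32 (V = -2*16 = -32)
(((1 - 4)/(9 + 9))*V)*C = (((1 - 4)/(9 + 9))*(-32))*45 = (-3/18*(-32))*45 = (-3*1/18*(-32))*45 = -1/6*(-32)*45 = (16/3)*45 = 240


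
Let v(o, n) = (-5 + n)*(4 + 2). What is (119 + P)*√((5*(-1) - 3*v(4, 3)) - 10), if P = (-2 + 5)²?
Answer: 128*√21 ≈ 586.57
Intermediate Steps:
P = 9 (P = 3² = 9)
v(o, n) = -30 + 6*n (v(o, n) = (-5 + n)*6 = -30 + 6*n)
(119 + P)*√((5*(-1) - 3*v(4, 3)) - 10) = (119 + 9)*√((5*(-1) - 3*(-30 + 6*3)) - 10) = 128*√((-5 - 3*(-30 + 18)) - 10) = 128*√((-5 - 3*(-12)) - 10) = 128*√((-5 + 36) - 10) = 128*√(31 - 10) = 128*√21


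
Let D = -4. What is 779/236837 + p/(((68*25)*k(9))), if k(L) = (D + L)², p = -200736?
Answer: -698655949/148023125 ≈ -4.7199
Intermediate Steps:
k(L) = (-4 + L)²
779/236837 + p/(((68*25)*k(9))) = 779/236837 - 200736*1/(1700*(-4 + 9)²) = 779*(1/236837) - 200736/(1700*5²) = 779/236837 - 200736/(1700*25) = 779/236837 - 200736/42500 = 779/236837 - 200736*1/42500 = 779/236837 - 2952/625 = -698655949/148023125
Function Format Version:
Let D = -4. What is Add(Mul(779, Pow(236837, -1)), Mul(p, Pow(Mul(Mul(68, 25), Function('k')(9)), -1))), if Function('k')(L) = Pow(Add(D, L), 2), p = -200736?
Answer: Rational(-698655949, 148023125) ≈ -4.7199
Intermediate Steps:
Function('k')(L) = Pow(Add(-4, L), 2)
Add(Mul(779, Pow(236837, -1)), Mul(p, Pow(Mul(Mul(68, 25), Function('k')(9)), -1))) = Add(Mul(779, Pow(236837, -1)), Mul(-200736, Pow(Mul(Mul(68, 25), Pow(Add(-4, 9), 2)), -1))) = Add(Mul(779, Rational(1, 236837)), Mul(-200736, Pow(Mul(1700, Pow(5, 2)), -1))) = Add(Rational(779, 236837), Mul(-200736, Pow(Mul(1700, 25), -1))) = Add(Rational(779, 236837), Mul(-200736, Pow(42500, -1))) = Add(Rational(779, 236837), Mul(-200736, Rational(1, 42500))) = Add(Rational(779, 236837), Rational(-2952, 625)) = Rational(-698655949, 148023125)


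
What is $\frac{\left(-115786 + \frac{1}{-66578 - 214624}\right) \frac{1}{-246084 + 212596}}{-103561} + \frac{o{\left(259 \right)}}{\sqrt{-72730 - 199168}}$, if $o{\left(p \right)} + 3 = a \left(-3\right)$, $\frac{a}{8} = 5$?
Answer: $- \frac{32559254773}{975222812063136} + \frac{123 i \sqrt{271898}}{271898} \approx -3.3386 \cdot 10^{-5} + 0.23589 i$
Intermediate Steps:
$a = 40$ ($a = 8 \cdot 5 = 40$)
$o{\left(p \right)} = -123$ ($o{\left(p \right)} = -3 + 40 \left(-3\right) = -3 - 120 = -123$)
$\frac{\left(-115786 + \frac{1}{-66578 - 214624}\right) \frac{1}{-246084 + 212596}}{-103561} + \frac{o{\left(259 \right)}}{\sqrt{-72730 - 199168}} = \frac{\left(-115786 + \frac{1}{-66578 - 214624}\right) \frac{1}{-246084 + 212596}}{-103561} - \frac{123}{\sqrt{-72730 - 199168}} = \frac{-115786 + \frac{1}{-281202}}{-33488} \left(- \frac{1}{103561}\right) - \frac{123}{\sqrt{-271898}} = \left(-115786 - \frac{1}{281202}\right) \left(- \frac{1}{33488}\right) \left(- \frac{1}{103561}\right) - \frac{123}{i \sqrt{271898}} = \left(- \frac{32559254773}{281202}\right) \left(- \frac{1}{33488}\right) \left(- \frac{1}{103561}\right) - 123 \left(- \frac{i \sqrt{271898}}{271898}\right) = \frac{32559254773}{9416892576} \left(- \frac{1}{103561}\right) + \frac{123 i \sqrt{271898}}{271898} = - \frac{32559254773}{975222812063136} + \frac{123 i \sqrt{271898}}{271898}$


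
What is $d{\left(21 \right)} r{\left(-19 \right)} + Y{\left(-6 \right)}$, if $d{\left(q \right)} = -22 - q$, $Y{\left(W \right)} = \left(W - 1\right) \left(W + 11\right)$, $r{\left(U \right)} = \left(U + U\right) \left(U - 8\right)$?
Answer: $-44153$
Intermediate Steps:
$r{\left(U \right)} = 2 U \left(-8 + U\right)$
$Y{\left(W \right)} = \left(-1 + W\right) \left(11 + W\right)$
$d{\left(21 \right)} r{\left(-19 \right)} + Y{\left(-6 \right)} = \left(-22 - 21\right) 2 \left(-19\right) \left(-8 - 19\right) + \left(-11 + \left(-6\right)^{2} + 10 \left(-6\right)\right) = \left(-22 - 21\right) 2 \left(-19\right) \left(-27\right) - 35 = \left(-43\right) 1026 - 35 = -44118 - 35 = -44153$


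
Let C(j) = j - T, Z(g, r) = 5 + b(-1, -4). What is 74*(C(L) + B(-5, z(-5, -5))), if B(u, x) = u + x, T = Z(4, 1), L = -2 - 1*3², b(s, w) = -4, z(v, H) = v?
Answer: -1628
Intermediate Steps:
L = -11 (L = -2 - 1*9 = -2 - 9 = -11)
Z(g, r) = 1 (Z(g, r) = 5 - 4 = 1)
T = 1
C(j) = -1 + j (C(j) = j - 1*1 = j - 1 = -1 + j)
74*(C(L) + B(-5, z(-5, -5))) = 74*((-1 - 11) + (-5 - 5)) = 74*(-12 - 10) = 74*(-22) = -1628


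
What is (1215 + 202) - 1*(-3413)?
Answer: 4830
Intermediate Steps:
(1215 + 202) - 1*(-3413) = 1417 + 3413 = 4830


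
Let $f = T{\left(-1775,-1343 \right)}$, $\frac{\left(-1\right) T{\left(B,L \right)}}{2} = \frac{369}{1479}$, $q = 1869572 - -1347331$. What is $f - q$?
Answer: $- \frac{1585933425}{493} \approx -3.2169 \cdot 10^{6}$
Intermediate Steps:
$q = 3216903$ ($q = 1869572 + 1347331 = 3216903$)
$T{\left(B,L \right)} = - \frac{246}{493}$ ($T{\left(B,L \right)} = - 2 \cdot \frac{369}{1479} = - 2 \cdot 369 \cdot \frac{1}{1479} = \left(-2\right) \frac{123}{493} = - \frac{246}{493}$)
$f = - \frac{246}{493} \approx -0.49899$
$f - q = - \frac{246}{493} - 3216903 = - \frac{1585933425}{493}$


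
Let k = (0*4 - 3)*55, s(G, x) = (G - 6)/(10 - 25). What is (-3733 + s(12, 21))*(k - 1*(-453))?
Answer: -5376096/5 ≈ -1.0752e+6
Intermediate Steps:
s(G, x) = ⅖ - G/15 (s(G, x) = (-6 + G)/(-15) = (-6 + G)*(-1/15) = ⅖ - G/15)
k = -165 (k = (0 - 3)*55 = -3*55 = -165)
(-3733 + s(12, 21))*(k - 1*(-453)) = (-3733 + (⅖ - 1/15*12))*(-165 - 1*(-453)) = (-3733 + (⅖ - ⅘))*(-165 + 453) = (-3733 - ⅖)*288 = -18667/5*288 = -5376096/5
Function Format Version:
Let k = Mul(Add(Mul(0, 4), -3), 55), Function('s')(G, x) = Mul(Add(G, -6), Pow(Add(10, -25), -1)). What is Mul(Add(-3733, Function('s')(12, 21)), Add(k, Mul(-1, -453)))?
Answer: Rational(-5376096, 5) ≈ -1.0752e+6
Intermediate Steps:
Function('s')(G, x) = Add(Rational(2, 5), Mul(Rational(-1, 15), G)) (Function('s')(G, x) = Mul(Add(-6, G), Pow(-15, -1)) = Mul(Add(-6, G), Rational(-1, 15)) = Add(Rational(2, 5), Mul(Rational(-1, 15), G)))
k = -165 (k = Mul(Add(0, -3), 55) = Mul(-3, 55) = -165)
Mul(Add(-3733, Function('s')(12, 21)), Add(k, Mul(-1, -453))) = Mul(Add(-3733, Add(Rational(2, 5), Mul(Rational(-1, 15), 12))), Add(-165, Mul(-1, -453))) = Mul(Add(-3733, Add(Rational(2, 5), Rational(-4, 5))), Add(-165, 453)) = Mul(Add(-3733, Rational(-2, 5)), 288) = Mul(Rational(-18667, 5), 288) = Rational(-5376096, 5)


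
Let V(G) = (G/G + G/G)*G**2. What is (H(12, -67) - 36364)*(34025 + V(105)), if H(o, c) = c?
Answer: -2042868325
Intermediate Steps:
V(G) = 2*G**2 (V(G) = (1 + 1)*G**2 = 2*G**2)
(H(12, -67) - 36364)*(34025 + V(105)) = (-67 - 36364)*(34025 + 2*105**2) = -36431*(34025 + 2*11025) = -36431*(34025 + 22050) = -36431*56075 = -2042868325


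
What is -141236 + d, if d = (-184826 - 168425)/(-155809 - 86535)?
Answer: -34227343933/242344 ≈ -1.4123e+5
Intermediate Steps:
d = 353251/242344 (d = -353251/(-242344) = -353251*(-1/242344) = 353251/242344 ≈ 1.4576)
-141236 + d = -141236 + 353251/242344 = -34227343933/242344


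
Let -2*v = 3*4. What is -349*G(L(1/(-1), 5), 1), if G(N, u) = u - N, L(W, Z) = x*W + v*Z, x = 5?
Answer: -12564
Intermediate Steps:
v = -6 (v = -3*4/2 = -½*12 = -6)
L(W, Z) = -6*Z + 5*W (L(W, Z) = 5*W - 6*Z = -6*Z + 5*W)
-349*G(L(1/(-1), 5), 1) = -349*(1 - (-6*5 + 5/(-1))) = -349*(1 - (-30 + 5*(-1))) = -349*(1 - (-30 - 5)) = -349*(1 - 1*(-35)) = -349*(1 + 35) = -349*36 = -12564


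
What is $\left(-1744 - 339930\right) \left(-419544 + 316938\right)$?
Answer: $35057802444$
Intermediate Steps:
$\left(-1744 - 339930\right) \left(-419544 + 316938\right) = \left(-341674\right) \left(-102606\right) = 35057802444$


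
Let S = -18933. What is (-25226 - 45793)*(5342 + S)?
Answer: 965219229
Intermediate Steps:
(-25226 - 45793)*(5342 + S) = (-25226 - 45793)*(5342 - 18933) = -71019*(-13591) = 965219229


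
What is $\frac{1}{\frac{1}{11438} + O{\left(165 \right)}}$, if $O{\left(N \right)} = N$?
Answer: $\frac{11438}{1887271} \approx 0.0060606$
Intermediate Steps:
$\frac{1}{\frac{1}{11438} + O{\left(165 \right)}} = \frac{1}{\frac{1}{11438} + 165} = \frac{1}{\frac{1887271}{11438}} = \frac{11438}{1887271}$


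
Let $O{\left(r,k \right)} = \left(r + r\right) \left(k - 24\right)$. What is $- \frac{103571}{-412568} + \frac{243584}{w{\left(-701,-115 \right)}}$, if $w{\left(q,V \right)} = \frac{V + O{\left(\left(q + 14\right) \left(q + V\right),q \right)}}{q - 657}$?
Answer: $\frac{2424843186571}{3685268261720} \approx 0.65798$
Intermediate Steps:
$O{\left(r,k \right)} = 2 r \left(-24 + k\right)$
$w{\left(q,V \right)} = \frac{V + 2 \left(-24 + q\right) \left(14 + q\right) \left(V + q\right)}{-657 + q}$ ($w{\left(q,V \right)} = \frac{V + 2 \left(q + 14\right) \left(q + V\right) \left(-24 + q\right)}{q - 657} = \frac{V + 2 \left(14 + q\right) \left(V + q\right) \left(-24 + q\right)}{-657 + q} = \frac{V + 2 \left(-24 + q\right) \left(14 + q\right) \left(V + q\right)}{-657 + q}$)
$- \frac{103571}{-412568} + \frac{243584}{w{\left(-701,-115 \right)}} = - \frac{103571}{-412568} + \frac{243584}{\frac{1}{-657 - 701} \left(-115 + 2 \left(-24 - 701\right) \left(\left(-701\right)^{2} + 14 \left(-115\right) + 14 \left(-701\right) - -80615\right)\right)} = \left(-103571\right) \left(- \frac{1}{412568}\right) + \frac{243584}{\frac{1}{-1358} \left(-115 + 2 \left(-725\right) \left(491401 - 1610 - 9814 + 80615\right)\right)} = \frac{7967}{31736} + \frac{243584}{\left(- \frac{1}{1358}\right) \left(-115 + 2 \left(-725\right) 560592\right)} = \frac{7967}{31736} + \frac{243584}{\left(- \frac{1}{1358}\right) \left(-115 - 812858400\right)} = \frac{7967}{31736} + \frac{243584}{\left(- \frac{1}{1358}\right) \left(-812858515\right)} = \frac{7967}{31736} + \frac{243584}{\frac{116122645}{194}} = \frac{7967}{31736} + 243584 \cdot \frac{194}{116122645} = \frac{7967}{31736} + \frac{47255296}{116122645} = \frac{2424843186571}{3685268261720}$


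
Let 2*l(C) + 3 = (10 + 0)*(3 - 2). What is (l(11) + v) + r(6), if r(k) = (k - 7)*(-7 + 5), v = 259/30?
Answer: 212/15 ≈ 14.133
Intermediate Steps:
l(C) = 7/2 (l(C) = -3/2 + ((10 + 0)*(3 - 2))/2 = -3/2 + (10*1)/2 = -3/2 + (½)*10 = -3/2 + 5 = 7/2)
v = 259/30 (v = 259*(1/30) = 259/30 ≈ 8.6333)
r(k) = 14 - 2*k (r(k) = (-7 + k)*(-2) = 14 - 2*k)
(l(11) + v) + r(6) = (7/2 + 259/30) + (14 - 2*6) = 182/15 + (14 - 12) = 182/15 + 2 = 212/15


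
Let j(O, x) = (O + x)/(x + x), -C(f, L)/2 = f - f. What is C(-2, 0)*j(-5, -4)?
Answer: 0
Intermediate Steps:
C(f, L) = 0 (C(f, L) = -2*(f - f) = -2*0 = 0)
j(O, x) = (O + x)/(2*x) (j(O, x) = (O + x)/((2*x)) = (O + x)*(1/(2*x)) = (O + x)/(2*x))
C(-2, 0)*j(-5, -4) = 0*((1/2)*(-5 - 4)/(-4)) = 0*((1/2)*(-1/4)*(-9)) = 0*(9/8) = 0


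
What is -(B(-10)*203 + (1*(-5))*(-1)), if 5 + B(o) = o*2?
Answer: 5070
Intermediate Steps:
B(o) = -5 + 2*o (B(o) = -5 + o*2 = -5 + 2*o)
-(B(-10)*203 + (1*(-5))*(-1)) = -((-5 + 2*(-10))*203 + (1*(-5))*(-1)) = -((-5 - 20)*203 - 5*(-1)) = -(-25*203 + 5) = -(-5075 + 5) = -1*(-5070) = 5070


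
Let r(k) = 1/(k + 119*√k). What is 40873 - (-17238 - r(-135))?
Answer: 830754855/14296 - 119*I*√15/643320 ≈ 58111.0 - 0.00071642*I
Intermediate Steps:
40873 - (-17238 - r(-135)) = 40873 - (-17238 - 1/(-135 + 119*√(-135))) = 40873 - (-17238 - 1/(-135 + 119*(3*I*√15))) = 40873 - (-17238 - 1/(-135 + 357*I*√15)) = 40873 + (17238 + 1/(-135 + 357*I*√15)) = 58111 + 1/(-135 + 357*I*√15)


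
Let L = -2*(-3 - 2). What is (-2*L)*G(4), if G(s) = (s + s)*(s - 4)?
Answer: 0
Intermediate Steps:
G(s) = 2*s*(-4 + s) (G(s) = (2*s)*(-4 + s) = 2*s*(-4 + s))
L = 10 (L = -2*(-5) = 10)
(-2*L)*G(4) = (-2*10)*(2*4*(-4 + 4)) = -40*4*0 = -20*0 = 0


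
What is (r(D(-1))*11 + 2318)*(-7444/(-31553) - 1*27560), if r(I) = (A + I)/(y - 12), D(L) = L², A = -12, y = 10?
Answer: -2068327511826/31553 ≈ -6.5551e+7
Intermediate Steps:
r(I) = 6 - I/2 (r(I) = (-12 + I)/(10 - 12) = (-12 + I)/(-2) = (-12 + I)*(-½) = 6 - I/2)
(r(D(-1))*11 + 2318)*(-7444/(-31553) - 1*27560) = ((6 - ½*(-1)²)*11 + 2318)*(-7444/(-31553) - 1*27560) = ((6 - ½*1)*11 + 2318)*(-7444*(-1/31553) - 27560) = ((6 - ½)*11 + 2318)*(7444/31553 - 27560) = ((11/2)*11 + 2318)*(-869593236/31553) = (121/2 + 2318)*(-869593236/31553) = (4757/2)*(-869593236/31553) = -2068327511826/31553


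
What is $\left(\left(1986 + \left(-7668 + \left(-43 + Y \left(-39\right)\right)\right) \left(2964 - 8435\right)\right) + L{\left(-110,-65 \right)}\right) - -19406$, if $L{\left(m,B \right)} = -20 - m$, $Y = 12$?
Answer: $44768791$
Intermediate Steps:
$\left(\left(1986 + \left(-7668 + \left(-43 + Y \left(-39\right)\right)\right) \left(2964 - 8435\right)\right) + L{\left(-110,-65 \right)}\right) - -19406 = \left(\left(1986 + \left(-7668 + \left(-43 + 12 \left(-39\right)\right)\right) \left(2964 - 8435\right)\right) - -90\right) - -19406 = \left(\left(1986 + \left(-7668 - 511\right) \left(-5471\right)\right) + \left(-20 + 110\right)\right) + 19406 = \left(\left(1986 + \left(-7668 - 511\right) \left(-5471\right)\right) + 90\right) + 19406 = \left(\left(1986 - -44747309\right) + 90\right) + 19406 = \left(\left(1986 + 44747309\right) + 90\right) + 19406 = \left(44749295 + 90\right) + 19406 = 44749385 + 19406 = 44768791$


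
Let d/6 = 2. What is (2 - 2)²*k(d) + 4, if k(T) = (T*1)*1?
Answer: 4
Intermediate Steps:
d = 12 (d = 6*2 = 12)
k(T) = T (k(T) = T*1 = T)
(2 - 2)²*k(d) + 4 = (2 - 2)²*12 + 4 = 0²*12 + 4 = 0*12 + 4 = 0 + 4 = 4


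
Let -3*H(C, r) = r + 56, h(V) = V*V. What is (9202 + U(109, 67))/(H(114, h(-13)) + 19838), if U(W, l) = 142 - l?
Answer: 9277/19763 ≈ 0.46941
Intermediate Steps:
h(V) = V**2
H(C, r) = -56/3 - r/3 (H(C, r) = -(r + 56)/3 = -(56 + r)/3 = -56/3 - r/3)
(9202 + U(109, 67))/(H(114, h(-13)) + 19838) = (9202 + (142 - 1*67))/((-56/3 - 1/3*(-13)**2) + 19838) = (9202 + (142 - 67))/((-56/3 - 1/3*169) + 19838) = (9202 + 75)/((-56/3 - 169/3) + 19838) = 9277/(-75 + 19838) = 9277/19763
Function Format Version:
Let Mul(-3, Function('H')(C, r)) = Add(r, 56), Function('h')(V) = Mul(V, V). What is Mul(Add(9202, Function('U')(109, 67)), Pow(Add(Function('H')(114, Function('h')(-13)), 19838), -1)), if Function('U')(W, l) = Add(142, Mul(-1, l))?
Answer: Rational(9277, 19763) ≈ 0.46941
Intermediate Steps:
Function('h')(V) = Pow(V, 2)
Function('H')(C, r) = Add(Rational(-56, 3), Mul(Rational(-1, 3), r)) (Function('H')(C, r) = Mul(Rational(-1, 3), Add(r, 56)) = Mul(Rational(-1, 3), Add(56, r)) = Add(Rational(-56, 3), Mul(Rational(-1, 3), r)))
Mul(Add(9202, Function('U')(109, 67)), Pow(Add(Function('H')(114, Function('h')(-13)), 19838), -1)) = Mul(Add(9202, Add(142, Mul(-1, 67))), Pow(Add(Add(Rational(-56, 3), Mul(Rational(-1, 3), Pow(-13, 2))), 19838), -1)) = Mul(Add(9202, Add(142, -67)), Pow(Add(Add(Rational(-56, 3), Mul(Rational(-1, 3), 169)), 19838), -1)) = Mul(Add(9202, 75), Pow(Add(Add(Rational(-56, 3), Rational(-169, 3)), 19838), -1)) = Mul(9277, Pow(Add(-75, 19838), -1)) = Mul(9277, Pow(19763, -1)) = Mul(9277, Rational(1, 19763)) = Rational(9277, 19763)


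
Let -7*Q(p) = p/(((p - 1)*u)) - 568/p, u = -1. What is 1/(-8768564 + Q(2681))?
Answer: -50295560/441019828065839 ≈ -1.1404e-7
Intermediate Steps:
Q(p) = 568/(7*p) - p/(7*(1 - p)) (Q(p) = -(p/(((p - 1)*(-1))) - 568/p)/7 = -(p/(((-1 + p)*(-1))) - 568/p)/7 = -(p/(1 - p) - 568/p)/7 = -(-568/p + p/(1 - p))/7 = 568/(7*p) - p/(7*(1 - p)))
1/(-8768564 + Q(2681)) = 1/(-8768564 + (1/7)*(-568 + 2681**2 + 568*2681)/(2681*(-1 + 2681))) = 1/(-8768564 + (1/7)*(1/2681)*(-568 + 7187761 + 1522808)/2680) = 1/(-8768564 + (1/7)*(1/2681)*(1/2680)*8710001) = 1/(-8768564 + 8710001/50295560) = 1/(-441019828065839/50295560) = -50295560/441019828065839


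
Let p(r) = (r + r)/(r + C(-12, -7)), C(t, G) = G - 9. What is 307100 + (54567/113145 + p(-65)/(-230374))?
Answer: 108064512043237808/351886494105 ≈ 3.0710e+5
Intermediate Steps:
C(t, G) = -9 + G
p(r) = 2*r/(-16 + r) (p(r) = (r + r)/(r + (-9 - 7)) = (2*r)/(r - 16) = (2*r)/(-16 + r) = 2*r/(-16 + r))
307100 + (54567/113145 + p(-65)/(-230374)) = 307100 + (54567/113145 + (2*(-65)/(-16 - 65))/(-230374)) = 307100 + (54567*(1/113145) + (2*(-65)/(-81))*(-1/230374)) = 307100 + (18189/37715 + (2*(-65)*(-1/81))*(-1/230374)) = 307100 + (18189/37715 + (130/81)*(-1/230374)) = 307100 + (18189/37715 - 65/9330147) = 307100 + 169703592308/351886494105 = 108064512043237808/351886494105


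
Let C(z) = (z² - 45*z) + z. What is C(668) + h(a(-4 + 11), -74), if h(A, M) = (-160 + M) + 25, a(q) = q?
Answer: 416623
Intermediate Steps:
h(A, M) = -135 + M
C(z) = z² - 44*z
C(668) + h(a(-4 + 11), -74) = 668*(-44 + 668) + (-135 - 74) = 668*624 - 209 = 416832 - 209 = 416623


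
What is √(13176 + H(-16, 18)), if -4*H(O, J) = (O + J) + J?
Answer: √13171 ≈ 114.77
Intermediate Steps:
H(O, J) = -J/2 - O/4 (H(O, J) = -((O + J) + J)/4 = -((J + O) + J)/4 = -(O + 2*J)/4 = -J/2 - O/4)
√(13176 + H(-16, 18)) = √(13176 + (-½*18 - ¼*(-16))) = √(13176 + (-9 + 4)) = √(13176 - 5) = √13171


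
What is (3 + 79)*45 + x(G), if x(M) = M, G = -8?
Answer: 3682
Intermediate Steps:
(3 + 79)*45 + x(G) = (3 + 79)*45 - 8 = 82*45 - 8 = 3690 - 8 = 3682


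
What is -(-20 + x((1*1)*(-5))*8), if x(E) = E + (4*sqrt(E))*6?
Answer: 60 - 192*I*sqrt(5) ≈ 60.0 - 429.33*I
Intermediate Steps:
x(E) = E + 24*sqrt(E)
-(-20 + x((1*1)*(-5))*8) = -(-20 + ((1*1)*(-5) + 24*sqrt((1*1)*(-5)))*8) = -(-20 + (1*(-5) + 24*sqrt(1*(-5)))*8) = -(-20 + (-5 + 24*sqrt(-5))*8) = -(-20 + (-5 + 24*(I*sqrt(5)))*8) = -(-20 + (-5 + 24*I*sqrt(5))*8) = -(-20 + (-40 + 192*I*sqrt(5))) = -(-60 + 192*I*sqrt(5)) = 60 - 192*I*sqrt(5)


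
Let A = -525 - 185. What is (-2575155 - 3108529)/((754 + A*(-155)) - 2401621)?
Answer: 5683684/2290817 ≈ 2.4811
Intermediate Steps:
A = -710
(-2575155 - 3108529)/((754 + A*(-155)) - 2401621) = (-2575155 - 3108529)/((754 - 710*(-155)) - 2401621) = -5683684/((754 + 110050) - 2401621) = -5683684/(110804 - 2401621) = -5683684/(-2290817) = -5683684*(-1/2290817) = 5683684/2290817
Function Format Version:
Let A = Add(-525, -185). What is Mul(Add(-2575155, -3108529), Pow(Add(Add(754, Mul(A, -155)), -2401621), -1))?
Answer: Rational(5683684, 2290817) ≈ 2.4811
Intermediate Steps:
A = -710
Mul(Add(-2575155, -3108529), Pow(Add(Add(754, Mul(A, -155)), -2401621), -1)) = Mul(Add(-2575155, -3108529), Pow(Add(Add(754, Mul(-710, -155)), -2401621), -1)) = Mul(-5683684, Pow(Add(Add(754, 110050), -2401621), -1)) = Mul(-5683684, Pow(Add(110804, -2401621), -1)) = Mul(-5683684, Pow(-2290817, -1)) = Mul(-5683684, Rational(-1, 2290817)) = Rational(5683684, 2290817)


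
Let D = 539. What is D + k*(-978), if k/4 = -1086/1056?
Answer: 100367/22 ≈ 4562.1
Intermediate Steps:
k = -181/44 (k = 4*(-1086/1056) = 4*(-1086*1/1056) = 4*(-181/176) = -181/44 ≈ -4.1136)
D + k*(-978) = 539 - 181/44*(-978) = 539 + 88509/22 = 100367/22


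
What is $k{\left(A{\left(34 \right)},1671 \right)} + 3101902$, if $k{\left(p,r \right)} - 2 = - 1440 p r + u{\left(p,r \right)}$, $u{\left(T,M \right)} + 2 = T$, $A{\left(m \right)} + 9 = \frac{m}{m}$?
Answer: $22351814$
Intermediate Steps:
$A{\left(m \right)} = -8$ ($A{\left(m \right)} = -9 + \frac{m}{m} = -9 + 1 = -8$)
$u{\left(T,M \right)} = -2 + T$
$k{\left(p,r \right)} = p - 1440 p r$ ($k{\left(p,r \right)} = 2 + \left(- 1440 p r + \left(-2 + p\right)\right) = 2 - \left(2 - p + 1440 p r\right) = p - 1440 p r$)
$k{\left(A{\left(34 \right)},1671 \right)} + 3101902 = - 8 \left(1 - 2406240\right) + 3101902 = \left(-8\right) \left(-2406239\right) + 3101902 = 19249912 + 3101902 = 22351814$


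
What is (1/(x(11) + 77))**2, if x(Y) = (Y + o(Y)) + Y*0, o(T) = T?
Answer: 1/9801 ≈ 0.00010203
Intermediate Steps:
x(Y) = 2*Y (x(Y) = (Y + Y) + Y*0 = 2*Y + 0 = 2*Y)
(1/(x(11) + 77))**2 = (1/(2*11 + 77))**2 = (1/(22 + 77))**2 = (1/99)**2 = 1/9801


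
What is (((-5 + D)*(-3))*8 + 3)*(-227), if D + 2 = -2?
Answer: -49713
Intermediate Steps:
D = -4 (D = -2 - 2 = -4)
(((-5 + D)*(-3))*8 + 3)*(-227) = (((-5 - 4)*(-3))*8 + 3)*(-227) = (-9*(-3)*8 + 3)*(-227) = (27*8 + 3)*(-227) = (216 + 3)*(-227) = 219*(-227) = -49713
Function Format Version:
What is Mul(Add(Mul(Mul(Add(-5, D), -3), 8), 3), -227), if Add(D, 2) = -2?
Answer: -49713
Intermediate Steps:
D = -4 (D = Add(-2, -2) = -4)
Mul(Add(Mul(Mul(Add(-5, D), -3), 8), 3), -227) = Mul(Add(Mul(Mul(Add(-5, -4), -3), 8), 3), -227) = Mul(Add(Mul(Mul(-9, -3), 8), 3), -227) = Mul(Add(Mul(27, 8), 3), -227) = Mul(Add(216, 3), -227) = Mul(219, -227) = -49713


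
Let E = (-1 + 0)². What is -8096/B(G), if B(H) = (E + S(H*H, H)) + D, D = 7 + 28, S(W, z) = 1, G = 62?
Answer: -8096/37 ≈ -218.81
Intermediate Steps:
D = 35
E = 1 (E = (-1)² = 1)
B(H) = 37 (B(H) = (1 + 1) + 35 = 2 + 35 = 37)
-8096/B(G) = -8096/37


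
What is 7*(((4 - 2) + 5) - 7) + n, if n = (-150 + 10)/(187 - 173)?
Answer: -10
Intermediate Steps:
n = -10 (n = -140/14 = -140*1/14 = -10)
7*(((4 - 2) + 5) - 7) + n = 7*(((4 - 2) + 5) - 7) - 10 = 7*((2 + 5) - 7) - 10 = 7*(7 - 7) - 10 = 7*0 - 10 = 0 - 10 = -10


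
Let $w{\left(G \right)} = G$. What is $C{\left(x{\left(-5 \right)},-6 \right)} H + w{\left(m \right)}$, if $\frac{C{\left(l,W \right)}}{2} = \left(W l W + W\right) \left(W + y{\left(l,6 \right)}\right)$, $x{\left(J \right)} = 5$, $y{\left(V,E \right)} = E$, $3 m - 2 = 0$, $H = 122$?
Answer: $\frac{2}{3} \approx 0.66667$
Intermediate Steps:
$m = \frac{2}{3}$ ($m = \frac{2}{3} + \frac{1}{3} \cdot 0 = \frac{2}{3} + 0 = \frac{2}{3} \approx 0.66667$)
$C{\left(l,W \right)} = 2 \left(6 + W\right) \left(W + l W^{2}\right)$ ($C{\left(l,W \right)} = 2 \left(W l W + W\right) \left(W + 6\right) = 2 \left(l W^{2} + W\right) \left(6 + W\right) = 2 \left(W + l W^{2}\right) \left(6 + W\right) = 2 \left(6 + W\right) \left(W + l W^{2}\right)$)
$C{\left(x{\left(-5 \right)},-6 \right)} H + w{\left(m \right)} = 2 \left(-6\right) \left(6 - 6 + 5 \left(-6\right)^{2} + 6 \left(-6\right) 5\right) 122 + \frac{2}{3} = 2 \left(-6\right) \left(6 - 6 + 5 \cdot 36 - 180\right) 122 + \frac{2}{3} = 2 \left(-6\right) \left(6 - 6 + 180 - 180\right) 122 + \frac{2}{3} = 2 \left(-6\right) 0 \cdot 122 + \frac{2}{3} = 0 \cdot 122 + \frac{2}{3} = 0 + \frac{2}{3} = \frac{2}{3}$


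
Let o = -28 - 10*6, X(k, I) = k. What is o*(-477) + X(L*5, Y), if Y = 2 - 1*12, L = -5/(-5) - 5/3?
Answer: 125918/3 ≈ 41973.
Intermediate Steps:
L = -2/3 (L = -5*(-1/5) - 5*1/3 = 1 - 5/3 = -2/3 ≈ -0.66667)
Y = -10 (Y = 2 - 12 = -10)
o = -88 (o = -28 - 1*60 = -28 - 60 = -88)
o*(-477) + X(L*5, Y) = -88*(-477) - 2/3*5 = 41976 - 10/3 = 125918/3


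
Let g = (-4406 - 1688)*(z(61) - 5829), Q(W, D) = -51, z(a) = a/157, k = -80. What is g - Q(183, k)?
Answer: 5576578655/157 ≈ 3.5520e+7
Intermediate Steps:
z(a) = a/157 (z(a) = a*(1/157) = a/157)
g = 5576570648/157 (g = (-4406 - 1688)*((1/157)*61 - 5829) = -6094*(61/157 - 5829) = -6094*(-915092/157) = 5576570648/157 ≈ 3.5520e+7)
g - Q(183, k) = 5576570648/157 - 1*(-51) = 5576570648/157 + 51 = 5576578655/157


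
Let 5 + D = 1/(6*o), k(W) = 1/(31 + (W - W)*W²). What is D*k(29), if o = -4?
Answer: -121/744 ≈ -0.16263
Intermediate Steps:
k(W) = 1/31 (k(W) = 1/(31 + 0*W²) = 1/(31 + 0) = 1/31)
D = -121/24 (D = -5 + 1/(6*(-4)) = -5 + 1/(-24) = -5 - 1/24 = -121/24 ≈ -5.0417)
D*k(29) = -121/24*1/31 = -121/744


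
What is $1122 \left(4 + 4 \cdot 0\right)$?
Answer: $4488$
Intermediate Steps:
$1122 \left(4 + 4 \cdot 0\right) = 1122 \left(4 + 0\right) = 1122 \cdot 4 = 4488$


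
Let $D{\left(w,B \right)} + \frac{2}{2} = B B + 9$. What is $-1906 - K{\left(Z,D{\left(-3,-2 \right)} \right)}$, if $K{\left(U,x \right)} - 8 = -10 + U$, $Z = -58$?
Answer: $-1846$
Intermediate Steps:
$D{\left(w,B \right)} = 8 + B^{2}$ ($D{\left(w,B \right)} = -1 + \left(B B + 9\right) = -1 + \left(B^{2} + 9\right) = -1 + \left(9 + B^{2}\right) = 8 + B^{2}$)
$K{\left(U,x \right)} = -2 + U$ ($K{\left(U,x \right)} = 8 + \left(-10 + U\right) = -2 + U$)
$-1906 - K{\left(Z,D{\left(-3,-2 \right)} \right)} = -1906 - \left(-2 - 58\right) = -1906 - -60 = -1906 + 60 = -1846$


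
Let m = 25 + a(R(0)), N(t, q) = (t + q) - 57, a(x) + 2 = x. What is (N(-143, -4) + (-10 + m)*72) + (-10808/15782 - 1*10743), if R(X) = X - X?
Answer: -79002205/7891 ≈ -10012.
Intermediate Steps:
R(X) = 0
a(x) = -2 + x
N(t, q) = -57 + q + t (N(t, q) = (q + t) - 57 = -57 + q + t)
m = 23 (m = 25 + (-2 + 0) = 25 - 2 = 23)
(N(-143, -4) + (-10 + m)*72) + (-10808/15782 - 1*10743) = ((-57 - 4 - 143) + (-10 + 23)*72) + (-10808/15782 - 1*10743) = (-204 + 13*72) + (-10808*1/15782 - 10743) = (-204 + 936) + (-5404/7891 - 10743) = 732 - 84778417/7891 = -79002205/7891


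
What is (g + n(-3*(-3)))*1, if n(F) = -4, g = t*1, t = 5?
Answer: 1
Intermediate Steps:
g = 5 (g = 5*1 = 5)
(g + n(-3*(-3)))*1 = (5 - 4)*1 = 1*1 = 1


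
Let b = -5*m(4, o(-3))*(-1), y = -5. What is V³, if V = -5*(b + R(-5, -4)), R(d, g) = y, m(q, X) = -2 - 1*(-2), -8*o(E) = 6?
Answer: 15625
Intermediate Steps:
o(E) = -¾ (o(E) = -⅛*6 = -¾)
m(q, X) = 0 (m(q, X) = -2 + 2 = 0)
R(d, g) = -5
b = 0 (b = -5*0*(-1) = 0*(-1) = 0)
V = 25 (V = -5*(0 - 5) = -5*(-5) = 25)
V³ = 25³ = 15625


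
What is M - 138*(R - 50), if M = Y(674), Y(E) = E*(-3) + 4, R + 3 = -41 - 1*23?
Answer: 14128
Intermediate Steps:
R = -67 (R = -3 + (-41 - 1*23) = -3 + (-41 - 23) = -3 - 64 = -67)
Y(E) = 4 - 3*E (Y(E) = -3*E + 4 = 4 - 3*E)
M = -2018 (M = 4 - 3*674 = 4 - 2022 = -2018)
M - 138*(R - 50) = -2018 - 138*(-67 - 50) = -2018 - 138*(-117) = -2018 + 16146 = 14128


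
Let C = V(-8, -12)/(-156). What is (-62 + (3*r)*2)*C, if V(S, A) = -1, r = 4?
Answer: -19/78 ≈ -0.24359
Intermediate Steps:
C = 1/156 (C = -1/(-156) = -1*(-1/156) = 1/156 ≈ 0.0064103)
(-62 + (3*r)*2)*C = (-62 + (3*4)*2)*(1/156) = (-62 + 12*2)*(1/156) = (-62 + 24)*(1/156) = -38*1/156 = -19/78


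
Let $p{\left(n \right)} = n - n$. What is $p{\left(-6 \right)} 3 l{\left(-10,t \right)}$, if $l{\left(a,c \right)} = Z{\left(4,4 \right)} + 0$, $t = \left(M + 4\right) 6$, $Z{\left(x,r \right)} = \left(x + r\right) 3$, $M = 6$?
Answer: $0$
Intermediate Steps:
$Z{\left(x,r \right)} = 3 r + 3 x$ ($Z{\left(x,r \right)} = \left(r + x\right) 3 = 3 r + 3 x$)
$t = 60$ ($t = \left(6 + 4\right) 6 = 10 \cdot 6 = 60$)
$l{\left(a,c \right)} = 24$ ($l{\left(a,c \right)} = \left(3 \cdot 4 + 3 \cdot 4\right) + 0 = \left(12 + 12\right) + 0 = 24 + 0 = 24$)
$p{\left(n \right)} = 0$
$p{\left(-6 \right)} 3 l{\left(-10,t \right)} = 0 \cdot 3 \cdot 24 = 0 \cdot 24 = 0$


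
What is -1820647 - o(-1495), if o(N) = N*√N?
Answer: -1820647 + 1495*I*√1495 ≈ -1.8206e+6 + 57805.0*I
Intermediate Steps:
o(N) = N^(3/2)
-1820647 - o(-1495) = -1820647 - (-1495)^(3/2) = -1820647 - (-1495)*I*√1495 = -1820647 + 1495*I*√1495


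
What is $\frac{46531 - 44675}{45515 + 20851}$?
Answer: $\frac{928}{33183} \approx 0.027966$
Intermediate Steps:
$\frac{46531 - 44675}{45515 + 20851} = \frac{1856}{66366} = 1856 \cdot \frac{1}{66366} = \frac{928}{33183}$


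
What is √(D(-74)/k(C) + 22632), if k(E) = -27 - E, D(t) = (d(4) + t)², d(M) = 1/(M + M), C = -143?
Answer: √4882708221/464 ≈ 150.60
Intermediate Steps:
d(M) = 1/(2*M)
D(t) = (⅛ + t)² (D(t) = ((½)/4 + t)² = ((½)*(¼) + t)² = (⅛ + t)²)
√(D(-74)/k(C) + 22632) = √(((1 + 8*(-74))²/64)/(-27 - 1*(-143)) + 22632) = √(((1 - 592)²/64)/(-27 + 143) + 22632) = √(((1/64)*(-591)²)/116 + 22632) = √(((1/64)*349281)*(1/116) + 22632) = √((349281/64)*(1/116) + 22632) = √(349281/7424 + 22632) = √(168369249/7424) = √4882708221/464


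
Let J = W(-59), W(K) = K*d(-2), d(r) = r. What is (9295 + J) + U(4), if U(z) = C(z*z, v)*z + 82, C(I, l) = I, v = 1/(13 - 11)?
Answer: 9559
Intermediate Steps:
v = ½ (v = 1/2 = ½ ≈ 0.50000)
W(K) = -2*K (W(K) = K*(-2) = -2*K)
J = 118 (J = -2*(-59) = 118)
U(z) = 82 + z³ (U(z) = (z*z)*z + 82 = z²*z + 82 = z³ + 82 = 82 + z³)
(9295 + J) + U(4) = (9295 + 118) + (82 + 4³) = 9413 + (82 + 64) = 9413 + 146 = 9559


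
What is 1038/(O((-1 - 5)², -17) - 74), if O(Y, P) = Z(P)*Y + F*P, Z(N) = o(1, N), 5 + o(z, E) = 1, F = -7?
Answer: -346/33 ≈ -10.485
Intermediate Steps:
o(z, E) = -4 (o(z, E) = -5 + 1 = -4)
Z(N) = -4
O(Y, P) = -7*P - 4*Y (O(Y, P) = -4*Y - 7*P = -7*P - 4*Y)
1038/(O((-1 - 5)², -17) - 74) = 1038/((-7*(-17) - 4*(-1 - 5)²) - 74) = 1038/((119 - 4*(-6)²) - 74) = 1038/((119 - 4*36) - 74) = 1038/((119 - 144) - 74) = 1038/(-25 - 74) = 1038/(-99) = -1/99*1038 = -346/33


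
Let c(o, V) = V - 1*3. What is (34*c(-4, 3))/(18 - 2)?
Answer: 0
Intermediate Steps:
c(o, V) = -3 + V (c(o, V) = V - 3 = -3 + V)
(34*c(-4, 3))/(18 - 2) = (34*(-3 + 3))/(18 - 2) = (34*0)/16 = 0*(1/16) = 0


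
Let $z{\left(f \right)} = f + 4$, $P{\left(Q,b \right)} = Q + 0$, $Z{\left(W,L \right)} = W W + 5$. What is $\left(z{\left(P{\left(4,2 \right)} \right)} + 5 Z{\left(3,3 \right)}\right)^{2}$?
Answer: $6084$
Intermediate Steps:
$Z{\left(W,L \right)} = 5 + W^{2}$ ($Z{\left(W,L \right)} = W^{2} + 5 = 5 + W^{2}$)
$P{\left(Q,b \right)} = Q$
$z{\left(f \right)} = 4 + f$
$\left(z{\left(P{\left(4,2 \right)} \right)} + 5 Z{\left(3,3 \right)}\right)^{2} = \left(\left(4 + 4\right) + 5 \left(5 + 3^{2}\right)\right)^{2} = \left(8 + 5 \left(5 + 9\right)\right)^{2} = \left(8 + 5 \cdot 14\right)^{2} = \left(8 + 70\right)^{2} = 78^{2} = 6084$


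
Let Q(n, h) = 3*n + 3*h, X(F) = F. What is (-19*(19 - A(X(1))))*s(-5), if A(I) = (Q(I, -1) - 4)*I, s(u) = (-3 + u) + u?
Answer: 5681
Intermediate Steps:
s(u) = -3 + 2*u
Q(n, h) = 3*h + 3*n
A(I) = I*(-7 + 3*I) (A(I) = ((3*(-1) + 3*I) - 4)*I = ((-3 + 3*I) - 4)*I = (-7 + 3*I)*I = I*(-7 + 3*I))
(-19*(19 - A(X(1))))*s(-5) = (-19*(19 - (-7 + 3*1)))*(-3 + 2*(-5)) = (-19*(19 - (-7 + 3)))*(-3 - 10) = -19*(19 - (-4))*(-13) = -19*(19 - 1*(-4))*(-13) = -19*(19 + 4)*(-13) = -19*23*(-13) = -437*(-13) = 5681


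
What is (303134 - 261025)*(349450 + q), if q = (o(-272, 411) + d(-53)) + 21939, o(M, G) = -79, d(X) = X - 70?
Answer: 15630313383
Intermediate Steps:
d(X) = -70 + X
q = 21737 (q = (-79 + (-70 - 53)) + 21939 = (-79 - 123) + 21939 = -202 + 21939 = 21737)
(303134 - 261025)*(349450 + q) = (303134 - 261025)*(349450 + 21737) = 42109*371187 = 15630313383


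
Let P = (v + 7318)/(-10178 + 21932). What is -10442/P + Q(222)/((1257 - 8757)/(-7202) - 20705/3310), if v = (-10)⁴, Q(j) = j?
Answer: -767335605740670/107624797819 ≈ -7129.7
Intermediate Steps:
v = 10000
P = 8659/5877 (P = (10000 + 7318)/(-10178 + 21932) = 17318/11754 = 17318*(1/11754) = 8659/5877 ≈ 1.4734)
-10442/P + Q(222)/((1257 - 8757)/(-7202) - 20705/3310) = -10442/8659/5877 + 222/((1257 - 8757)/(-7202) - 20705/3310) = -10442*5877/8659 + 222/(-7500*(-1/7202) - 20705*1/3310) = -61367634/8659 + 222/(3750/3601 - 4141/662) = -61367634/8659 + 222/(-12429241/2383862) = -61367634/8659 + 222*(-2383862/12429241) = -61367634/8659 - 529217364/12429241 = -767335605740670/107624797819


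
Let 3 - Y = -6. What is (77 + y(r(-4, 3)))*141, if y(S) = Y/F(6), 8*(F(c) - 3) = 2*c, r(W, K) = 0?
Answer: 11139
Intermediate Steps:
F(c) = 3 + c/4 (F(c) = 3 + (2*c)/8 = 3 + c/4)
Y = 9 (Y = 3 - 1*(-6) = 3 + 6 = 9)
y(S) = 2 (y(S) = 9/(3 + (¼)*6) = 9/(3 + 3/2) = 9/(9/2) = 9*(2/9) = 2)
(77 + y(r(-4, 3)))*141 = (77 + 2)*141 = 79*141 = 11139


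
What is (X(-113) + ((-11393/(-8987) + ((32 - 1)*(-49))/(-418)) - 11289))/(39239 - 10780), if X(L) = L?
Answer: -10781655/26922214 ≈ -0.40047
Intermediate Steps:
(X(-113) + ((-11393/(-8987) + ((32 - 1)*(-49))/(-418)) - 11289))/(39239 - 10780) = (-113 + ((-11393/(-8987) + ((32 - 1)*(-49))/(-418)) - 11289))/(39239 - 10780) = (-113 + ((-11393*(-1/8987) + (31*(-49))*(-1/418)) - 11289))/28459 = (-113 + ((11393/8987 - 1519*(-1/418)) - 11289))*(1/28459) = (-113 + ((11393/8987 + 1519/418) - 11289))*(1/28459) = (-113 + (4637/946 - 11289))*(1/28459) = (-113 - 10674757/946)*(1/28459) = -10781655/946*1/28459 = -10781655/26922214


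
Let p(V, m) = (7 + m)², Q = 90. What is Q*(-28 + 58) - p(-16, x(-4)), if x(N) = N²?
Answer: 2171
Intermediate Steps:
Q*(-28 + 58) - p(-16, x(-4)) = 90*(-28 + 58) - (7 + (-4)²)² = 90*30 - (7 + 16)² = 2700 - 1*23² = 2700 - 1*529 = 2700 - 529 = 2171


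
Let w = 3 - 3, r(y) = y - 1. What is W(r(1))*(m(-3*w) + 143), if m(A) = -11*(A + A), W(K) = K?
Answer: 0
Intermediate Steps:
r(y) = -1 + y
w = 0
m(A) = -22*A
W(r(1))*(m(-3*w) + 143) = (-1 + 1)*(-(-66)*0 + 143) = 0*(-22*0 + 143) = 0*(0 + 143) = 0*143 = 0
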